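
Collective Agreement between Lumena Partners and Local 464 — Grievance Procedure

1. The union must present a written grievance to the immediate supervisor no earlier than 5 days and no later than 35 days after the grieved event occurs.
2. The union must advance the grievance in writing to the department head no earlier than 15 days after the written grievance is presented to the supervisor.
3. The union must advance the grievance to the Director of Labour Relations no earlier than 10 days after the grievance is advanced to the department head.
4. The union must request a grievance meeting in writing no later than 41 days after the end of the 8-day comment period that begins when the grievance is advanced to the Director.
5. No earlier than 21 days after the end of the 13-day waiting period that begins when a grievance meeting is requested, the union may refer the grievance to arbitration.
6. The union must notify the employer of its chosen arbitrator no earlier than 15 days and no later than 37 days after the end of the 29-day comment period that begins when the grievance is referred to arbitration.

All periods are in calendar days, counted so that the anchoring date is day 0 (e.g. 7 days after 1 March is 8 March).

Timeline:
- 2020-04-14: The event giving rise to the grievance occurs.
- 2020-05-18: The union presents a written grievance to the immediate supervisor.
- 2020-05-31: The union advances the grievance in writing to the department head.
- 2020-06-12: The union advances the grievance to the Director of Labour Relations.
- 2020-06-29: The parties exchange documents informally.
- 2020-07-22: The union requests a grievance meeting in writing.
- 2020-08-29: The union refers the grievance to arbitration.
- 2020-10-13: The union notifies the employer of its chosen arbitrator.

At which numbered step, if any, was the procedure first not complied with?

(1) the permitted window runs from 2020-04-14 + 5 = 2020-04-19 to 2020-04-14 + 35 = 2020-05-19; done 2020-05-18 — within the window.
(2) permitted from 2020-05-18 + 15 days = 2020-06-02 onward; 2020-05-31 is 2 days before the earliest permitted date.

Step 2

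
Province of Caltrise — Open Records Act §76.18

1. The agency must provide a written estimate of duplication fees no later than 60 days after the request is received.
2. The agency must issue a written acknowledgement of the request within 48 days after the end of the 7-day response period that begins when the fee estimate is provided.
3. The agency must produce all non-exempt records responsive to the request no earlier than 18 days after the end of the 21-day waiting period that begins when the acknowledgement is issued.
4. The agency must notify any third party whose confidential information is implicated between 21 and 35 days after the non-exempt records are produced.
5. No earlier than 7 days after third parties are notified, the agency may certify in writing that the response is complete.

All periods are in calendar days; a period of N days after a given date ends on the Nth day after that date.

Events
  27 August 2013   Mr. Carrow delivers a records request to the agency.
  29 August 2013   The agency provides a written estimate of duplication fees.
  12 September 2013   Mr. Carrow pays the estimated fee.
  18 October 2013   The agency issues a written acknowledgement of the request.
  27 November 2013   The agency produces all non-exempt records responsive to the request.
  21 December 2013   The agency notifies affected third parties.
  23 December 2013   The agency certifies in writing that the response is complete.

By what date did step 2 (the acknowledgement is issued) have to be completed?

23 October 2013

The fee estimate is provided on 29 August 2013; the 7-day response period therefore ends 5 September 2013, and step 2 runs from that date. 48 days after 5 September 2013 is 23 October 2013.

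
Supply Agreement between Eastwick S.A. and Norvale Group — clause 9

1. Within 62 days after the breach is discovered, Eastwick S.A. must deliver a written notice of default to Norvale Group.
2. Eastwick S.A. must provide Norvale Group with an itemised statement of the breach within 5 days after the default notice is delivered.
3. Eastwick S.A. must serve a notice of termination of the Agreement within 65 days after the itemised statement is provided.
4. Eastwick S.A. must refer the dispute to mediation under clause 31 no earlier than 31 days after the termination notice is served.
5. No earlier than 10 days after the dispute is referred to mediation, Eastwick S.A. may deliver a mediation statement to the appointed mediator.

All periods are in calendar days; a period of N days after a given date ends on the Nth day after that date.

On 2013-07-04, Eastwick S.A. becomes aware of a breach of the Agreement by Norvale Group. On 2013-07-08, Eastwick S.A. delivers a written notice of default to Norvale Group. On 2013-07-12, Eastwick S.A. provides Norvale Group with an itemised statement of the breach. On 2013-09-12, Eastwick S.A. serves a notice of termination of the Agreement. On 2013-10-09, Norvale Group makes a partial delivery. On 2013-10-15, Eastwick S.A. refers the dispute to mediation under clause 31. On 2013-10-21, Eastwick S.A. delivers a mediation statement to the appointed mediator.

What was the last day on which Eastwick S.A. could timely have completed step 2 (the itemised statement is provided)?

Step 2 runs from 2013-07-08, when the default notice is delivered. 5 days after 2013-07-08 is 2013-07-13.

2013-07-13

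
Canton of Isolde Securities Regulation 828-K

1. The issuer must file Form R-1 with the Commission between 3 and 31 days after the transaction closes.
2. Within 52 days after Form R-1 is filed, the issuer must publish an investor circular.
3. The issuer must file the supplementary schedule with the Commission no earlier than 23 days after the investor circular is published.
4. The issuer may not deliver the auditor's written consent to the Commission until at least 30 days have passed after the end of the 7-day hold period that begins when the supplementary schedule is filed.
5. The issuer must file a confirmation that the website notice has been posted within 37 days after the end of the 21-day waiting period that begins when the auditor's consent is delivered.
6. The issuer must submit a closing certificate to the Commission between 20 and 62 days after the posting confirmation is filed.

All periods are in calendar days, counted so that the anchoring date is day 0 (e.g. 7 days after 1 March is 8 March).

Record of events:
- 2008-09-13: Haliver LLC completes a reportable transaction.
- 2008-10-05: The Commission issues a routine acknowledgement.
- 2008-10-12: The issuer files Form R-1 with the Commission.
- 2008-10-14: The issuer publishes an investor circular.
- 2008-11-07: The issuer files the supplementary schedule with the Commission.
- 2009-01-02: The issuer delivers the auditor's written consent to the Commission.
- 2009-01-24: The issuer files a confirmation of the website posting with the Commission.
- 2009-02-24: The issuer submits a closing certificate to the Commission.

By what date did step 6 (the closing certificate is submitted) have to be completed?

Step 6 runs from 2009-01-24, when the posting confirmation is filed. The window is 20–62 days after 2009-01-24; it closes on 2009-03-27.

2009-03-27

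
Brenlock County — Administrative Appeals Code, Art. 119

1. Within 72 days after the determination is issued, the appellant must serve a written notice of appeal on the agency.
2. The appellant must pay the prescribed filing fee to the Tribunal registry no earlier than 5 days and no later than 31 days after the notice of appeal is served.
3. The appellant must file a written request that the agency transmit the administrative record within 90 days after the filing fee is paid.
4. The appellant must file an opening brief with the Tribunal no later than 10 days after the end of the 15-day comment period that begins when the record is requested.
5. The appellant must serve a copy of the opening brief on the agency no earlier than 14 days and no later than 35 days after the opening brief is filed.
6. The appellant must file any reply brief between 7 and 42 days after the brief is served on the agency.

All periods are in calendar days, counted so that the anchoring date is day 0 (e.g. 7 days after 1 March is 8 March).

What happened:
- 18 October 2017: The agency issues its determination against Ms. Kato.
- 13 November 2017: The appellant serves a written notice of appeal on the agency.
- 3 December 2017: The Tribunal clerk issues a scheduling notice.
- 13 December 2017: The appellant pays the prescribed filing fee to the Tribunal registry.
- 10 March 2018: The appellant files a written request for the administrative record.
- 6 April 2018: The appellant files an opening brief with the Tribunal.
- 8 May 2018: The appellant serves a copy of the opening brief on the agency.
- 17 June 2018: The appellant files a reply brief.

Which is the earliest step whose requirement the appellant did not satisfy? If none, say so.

(1) due by 18 October 2017 + 72 days = 29 December 2017; completed 13 November 2017, before the deadline.
(2) the permitted window runs from 13 November 2017 + 5 = 18 November 2017 to 13 November 2017 + 31 = 14 December 2017; done 13 December 2017, which is between those dates.
(3) due by 13 December 2017 + 90 days = 13 March 2018; 10 March 2018 is within that limit.
(4) due by 25 March 2018 + 10 days = 4 April 2018; 6 April 2018 misses that deadline by 2 days.
That is the first point of non-compliance.

Step 4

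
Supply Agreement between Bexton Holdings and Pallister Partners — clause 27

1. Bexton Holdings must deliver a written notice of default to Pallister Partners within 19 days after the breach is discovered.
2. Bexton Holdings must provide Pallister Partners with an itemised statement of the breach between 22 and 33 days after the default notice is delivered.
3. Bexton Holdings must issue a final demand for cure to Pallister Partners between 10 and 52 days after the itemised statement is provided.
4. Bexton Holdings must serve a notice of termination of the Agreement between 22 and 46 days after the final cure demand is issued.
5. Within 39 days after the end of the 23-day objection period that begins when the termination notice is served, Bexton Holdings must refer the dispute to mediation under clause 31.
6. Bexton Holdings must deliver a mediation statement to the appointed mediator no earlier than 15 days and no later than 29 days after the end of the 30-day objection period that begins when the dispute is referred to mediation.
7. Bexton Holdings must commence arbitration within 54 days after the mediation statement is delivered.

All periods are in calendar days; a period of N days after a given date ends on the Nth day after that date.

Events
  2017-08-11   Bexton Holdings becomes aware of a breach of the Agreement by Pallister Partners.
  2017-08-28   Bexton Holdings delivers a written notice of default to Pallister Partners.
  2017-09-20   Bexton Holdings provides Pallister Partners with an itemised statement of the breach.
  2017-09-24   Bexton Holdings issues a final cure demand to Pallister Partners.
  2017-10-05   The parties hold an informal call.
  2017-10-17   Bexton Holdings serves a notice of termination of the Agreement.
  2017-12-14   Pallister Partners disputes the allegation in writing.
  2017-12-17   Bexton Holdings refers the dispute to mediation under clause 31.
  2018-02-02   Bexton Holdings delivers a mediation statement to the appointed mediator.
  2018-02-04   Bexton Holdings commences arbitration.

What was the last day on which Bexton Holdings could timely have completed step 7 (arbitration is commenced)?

2018-03-28

Step 7 runs from 2018-02-02, when the mediation statement is delivered. 54 days after 2018-02-02 is 2018-03-28.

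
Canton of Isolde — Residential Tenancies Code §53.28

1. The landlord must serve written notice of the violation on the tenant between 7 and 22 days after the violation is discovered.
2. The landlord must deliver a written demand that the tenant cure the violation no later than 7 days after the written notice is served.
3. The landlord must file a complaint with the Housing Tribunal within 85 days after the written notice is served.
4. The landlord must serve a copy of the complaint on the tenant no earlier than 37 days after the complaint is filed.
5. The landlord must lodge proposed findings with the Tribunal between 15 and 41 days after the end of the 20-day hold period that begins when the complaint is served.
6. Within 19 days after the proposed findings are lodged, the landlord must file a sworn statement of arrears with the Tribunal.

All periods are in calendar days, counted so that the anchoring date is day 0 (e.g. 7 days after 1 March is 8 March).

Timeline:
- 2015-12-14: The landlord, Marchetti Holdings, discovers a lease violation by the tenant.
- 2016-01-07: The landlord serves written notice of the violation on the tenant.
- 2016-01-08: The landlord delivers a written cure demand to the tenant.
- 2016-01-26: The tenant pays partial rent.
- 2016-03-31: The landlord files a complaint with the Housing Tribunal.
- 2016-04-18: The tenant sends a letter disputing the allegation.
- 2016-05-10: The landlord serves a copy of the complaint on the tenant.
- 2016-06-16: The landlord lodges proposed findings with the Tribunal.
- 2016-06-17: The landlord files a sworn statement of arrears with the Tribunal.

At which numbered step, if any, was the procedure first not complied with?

Step 1

Step 1 — 7 and 22 days from 2015-12-14 (when the violation is discovered) are 2015-12-21 and 2016-01-05 respectively; done 2016-01-07 — 2 days after the window closed.
The procedure was therefore not followed at step 1.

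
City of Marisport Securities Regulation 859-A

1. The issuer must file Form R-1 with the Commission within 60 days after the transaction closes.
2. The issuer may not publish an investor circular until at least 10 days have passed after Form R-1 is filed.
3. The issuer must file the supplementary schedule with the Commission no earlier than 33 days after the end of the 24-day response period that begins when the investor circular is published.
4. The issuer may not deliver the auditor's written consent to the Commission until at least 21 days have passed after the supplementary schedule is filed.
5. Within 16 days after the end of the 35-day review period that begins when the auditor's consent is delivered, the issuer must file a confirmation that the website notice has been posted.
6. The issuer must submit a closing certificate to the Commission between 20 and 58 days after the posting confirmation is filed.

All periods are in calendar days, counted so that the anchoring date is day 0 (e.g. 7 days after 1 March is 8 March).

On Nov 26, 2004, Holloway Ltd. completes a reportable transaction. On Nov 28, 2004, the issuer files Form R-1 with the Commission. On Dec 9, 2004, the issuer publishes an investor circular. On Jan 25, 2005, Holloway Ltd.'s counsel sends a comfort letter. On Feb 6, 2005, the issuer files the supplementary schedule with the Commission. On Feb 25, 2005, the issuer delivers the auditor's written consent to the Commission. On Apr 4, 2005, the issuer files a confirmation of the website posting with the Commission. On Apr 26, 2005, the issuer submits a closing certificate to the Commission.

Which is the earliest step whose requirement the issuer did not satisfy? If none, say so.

Step 1: 60 days after Nov 26, 2004 (when the transaction closes) is Jan 25, 2005; Nov 28, 2004 is within that limit.
Step 2: the earliest permitted date is 10 days after Nov 28, 2004 (when Form R-1 is filed), i.e. Dec 8, 2004; Dec 9, 2004 is on or after that date.
Step 3: the earliest permitted date is 33 days after Jan 2, 2005 (end of the 24-day response period, which began when the investor circular is published on Dec 9, 2004), i.e. Feb 4, 2005; done Feb 6, 2005 — permitted.
Step 4: the earliest permitted date is 21 days after Feb 6, 2005 (when the supplementary schedule is filed), i.e. Feb 27, 2005; Feb 25, 2005 is 2 days before the earliest permitted date.

Step 4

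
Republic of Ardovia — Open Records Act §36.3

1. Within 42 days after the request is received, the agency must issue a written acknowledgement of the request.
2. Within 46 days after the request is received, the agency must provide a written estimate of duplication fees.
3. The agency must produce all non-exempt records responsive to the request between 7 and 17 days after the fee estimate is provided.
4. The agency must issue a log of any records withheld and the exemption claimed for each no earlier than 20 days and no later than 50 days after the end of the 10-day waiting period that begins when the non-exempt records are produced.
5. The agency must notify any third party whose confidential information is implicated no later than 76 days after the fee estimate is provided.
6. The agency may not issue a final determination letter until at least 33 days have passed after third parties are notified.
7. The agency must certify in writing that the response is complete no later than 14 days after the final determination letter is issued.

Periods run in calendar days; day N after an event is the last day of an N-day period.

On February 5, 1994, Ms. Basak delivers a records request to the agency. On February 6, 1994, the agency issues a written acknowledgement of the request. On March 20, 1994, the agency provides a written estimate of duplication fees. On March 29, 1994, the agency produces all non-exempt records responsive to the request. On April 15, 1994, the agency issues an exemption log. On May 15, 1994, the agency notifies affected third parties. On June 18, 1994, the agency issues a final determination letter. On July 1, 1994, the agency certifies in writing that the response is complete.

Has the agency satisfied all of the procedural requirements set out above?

No

Step 1: 42 days after February 5, 1994 (when the request is received) is March 19, 1994; done February 6, 1994 — timely.
Step 2: 46 days after February 5, 1994 (when the request is received) is March 23, 1994; completed March 20, 1994, before the deadline.
Step 3: the window is 7–17 days after March 20, 1994 (when the fee estimate is provided), so March 27, 1994 through April 6, 1994; March 29, 1994 falls inside that range.
Step 4: the window is 20–50 days after April 8, 1994 (end of the 10-day waiting period, which began when the non-exempt records are produced on March 29, 1994), so April 28, 1994 through May 28, 1994; April 15, 1994 is 13 days too early.
The analysis stops there.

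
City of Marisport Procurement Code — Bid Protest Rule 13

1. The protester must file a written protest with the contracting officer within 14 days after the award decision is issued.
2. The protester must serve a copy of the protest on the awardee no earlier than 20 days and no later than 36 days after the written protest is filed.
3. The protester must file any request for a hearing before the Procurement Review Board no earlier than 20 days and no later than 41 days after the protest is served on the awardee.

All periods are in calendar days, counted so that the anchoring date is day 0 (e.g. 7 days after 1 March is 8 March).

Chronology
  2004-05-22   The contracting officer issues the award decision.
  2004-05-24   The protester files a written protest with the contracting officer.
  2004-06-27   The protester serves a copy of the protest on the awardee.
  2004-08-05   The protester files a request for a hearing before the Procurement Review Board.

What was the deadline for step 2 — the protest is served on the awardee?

Step 2 runs from 2004-05-24, when the written protest is filed. The window is 20–36 days after 2004-05-24; it closes on 2004-06-29.

2004-06-29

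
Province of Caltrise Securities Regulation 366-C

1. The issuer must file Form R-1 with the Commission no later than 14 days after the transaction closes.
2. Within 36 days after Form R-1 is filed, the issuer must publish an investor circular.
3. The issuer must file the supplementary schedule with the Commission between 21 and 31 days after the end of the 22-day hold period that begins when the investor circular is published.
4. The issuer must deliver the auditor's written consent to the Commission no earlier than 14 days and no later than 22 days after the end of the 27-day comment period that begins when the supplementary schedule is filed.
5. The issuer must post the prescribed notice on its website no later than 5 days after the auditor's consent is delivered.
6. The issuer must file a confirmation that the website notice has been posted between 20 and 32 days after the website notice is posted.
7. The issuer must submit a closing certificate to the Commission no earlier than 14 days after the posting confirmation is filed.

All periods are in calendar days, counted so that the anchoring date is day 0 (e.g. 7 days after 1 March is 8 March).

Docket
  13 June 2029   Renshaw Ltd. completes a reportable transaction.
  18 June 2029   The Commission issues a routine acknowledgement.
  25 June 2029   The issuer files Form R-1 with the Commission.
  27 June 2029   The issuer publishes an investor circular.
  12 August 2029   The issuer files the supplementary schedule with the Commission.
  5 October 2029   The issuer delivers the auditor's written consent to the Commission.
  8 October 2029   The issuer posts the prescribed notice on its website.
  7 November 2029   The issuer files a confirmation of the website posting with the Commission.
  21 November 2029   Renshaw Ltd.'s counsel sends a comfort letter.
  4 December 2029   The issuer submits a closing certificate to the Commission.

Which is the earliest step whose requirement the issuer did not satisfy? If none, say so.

(1) due by 13 June 2029 + 14 days = 27 June 2029; 25 June 2029 is within that limit.
(2) due by 25 June 2029 + 36 days = 31 July 2029; done 27 June 2029 — timely.
(3) the permitted window runs from 19 July 2029 + 21 = 9 August 2029 to 19 July 2029 + 31 = 19 August 2029; 12 August 2029 falls inside that range.
(4) the permitted window runs from 8 September 2029 + 14 = 22 September 2029 to 8 September 2029 + 22 = 30 September 2029; done 5 October 2029 — 5 days after the window closed.
The procedure was therefore not followed at step 4.

Step 4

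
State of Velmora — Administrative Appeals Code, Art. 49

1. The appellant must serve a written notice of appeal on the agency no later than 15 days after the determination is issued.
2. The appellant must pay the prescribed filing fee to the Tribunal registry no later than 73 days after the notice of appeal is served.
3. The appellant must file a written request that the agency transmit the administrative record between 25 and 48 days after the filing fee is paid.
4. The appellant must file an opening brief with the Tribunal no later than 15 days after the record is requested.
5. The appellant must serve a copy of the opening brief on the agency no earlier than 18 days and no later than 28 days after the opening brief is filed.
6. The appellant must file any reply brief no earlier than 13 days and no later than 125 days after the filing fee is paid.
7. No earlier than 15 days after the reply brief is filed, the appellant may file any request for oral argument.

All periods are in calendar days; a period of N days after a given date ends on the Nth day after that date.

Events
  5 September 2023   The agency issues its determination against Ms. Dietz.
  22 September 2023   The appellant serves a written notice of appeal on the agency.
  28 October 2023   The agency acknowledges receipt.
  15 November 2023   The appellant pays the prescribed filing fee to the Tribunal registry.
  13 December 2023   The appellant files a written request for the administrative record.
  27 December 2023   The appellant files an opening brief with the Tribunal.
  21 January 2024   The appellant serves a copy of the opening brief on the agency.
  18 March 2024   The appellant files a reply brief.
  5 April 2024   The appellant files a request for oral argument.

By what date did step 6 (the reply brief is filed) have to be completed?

Step 6 runs from 15 November 2023, when the filing fee is paid. The window is 13–125 days after 15 November 2023; it closes on 19 March 2024.

19 March 2024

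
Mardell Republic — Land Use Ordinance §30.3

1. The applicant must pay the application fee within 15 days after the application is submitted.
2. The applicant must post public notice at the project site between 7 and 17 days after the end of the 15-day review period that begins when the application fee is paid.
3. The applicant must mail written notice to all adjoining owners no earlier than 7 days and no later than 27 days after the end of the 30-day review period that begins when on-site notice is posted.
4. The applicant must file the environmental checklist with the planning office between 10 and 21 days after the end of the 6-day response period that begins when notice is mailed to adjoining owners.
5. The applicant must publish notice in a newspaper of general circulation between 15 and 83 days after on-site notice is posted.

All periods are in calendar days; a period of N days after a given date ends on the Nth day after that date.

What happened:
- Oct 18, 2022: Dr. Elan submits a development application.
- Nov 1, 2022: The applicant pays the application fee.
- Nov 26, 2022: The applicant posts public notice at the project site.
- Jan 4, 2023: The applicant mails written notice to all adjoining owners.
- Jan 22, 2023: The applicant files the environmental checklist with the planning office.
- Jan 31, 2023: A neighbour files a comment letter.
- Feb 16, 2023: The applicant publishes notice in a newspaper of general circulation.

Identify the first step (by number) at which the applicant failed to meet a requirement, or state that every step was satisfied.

None — every step was satisfied

(1) due by Oct 18, 2022 + 15 days = Nov 2, 2022; completed Nov 1, 2022, before the deadline.
(2) the permitted window runs from Nov 16, 2022 + 7 = Nov 23, 2022 to Nov 16, 2022 + 17 = Dec 3, 2022; done Nov 26, 2022, which is between those dates.
(3) the permitted window runs from Dec 26, 2022 + 7 = Jan 2, 2023 to Dec 26, 2022 + 27 = Jan 22, 2023; done Jan 4, 2023, which is between those dates.
(4) the permitted window runs from Jan 10, 2023 + 10 = Jan 20, 2023 to Jan 10, 2023 + 21 = Jan 31, 2023; Jan 22, 2023 falls inside that range.
(5) the permitted window runs from Nov 26, 2022 + 15 = Dec 11, 2022 to Nov 26, 2022 + 83 = Feb 17, 2023; done Feb 16, 2023, which is between those dates.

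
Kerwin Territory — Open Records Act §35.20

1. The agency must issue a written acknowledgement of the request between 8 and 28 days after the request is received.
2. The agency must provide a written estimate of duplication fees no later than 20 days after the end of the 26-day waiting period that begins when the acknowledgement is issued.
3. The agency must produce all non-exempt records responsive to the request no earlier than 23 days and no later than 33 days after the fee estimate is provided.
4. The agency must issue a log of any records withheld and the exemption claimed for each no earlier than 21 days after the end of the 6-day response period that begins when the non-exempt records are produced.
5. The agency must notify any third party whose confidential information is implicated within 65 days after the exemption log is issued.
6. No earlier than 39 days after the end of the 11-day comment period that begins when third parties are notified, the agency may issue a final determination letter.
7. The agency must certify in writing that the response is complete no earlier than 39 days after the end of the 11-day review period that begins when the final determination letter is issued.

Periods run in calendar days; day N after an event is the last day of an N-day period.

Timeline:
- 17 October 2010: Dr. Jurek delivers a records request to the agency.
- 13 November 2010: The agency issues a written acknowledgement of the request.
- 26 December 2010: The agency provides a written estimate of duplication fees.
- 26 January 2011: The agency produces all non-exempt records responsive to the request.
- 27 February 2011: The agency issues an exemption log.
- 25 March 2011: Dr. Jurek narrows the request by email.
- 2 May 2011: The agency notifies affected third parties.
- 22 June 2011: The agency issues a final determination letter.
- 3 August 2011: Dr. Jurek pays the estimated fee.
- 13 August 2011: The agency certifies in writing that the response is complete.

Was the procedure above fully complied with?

Yes

(1) the permitted window runs from 17 October 2010 + 8 = 25 October 2010 to 17 October 2010 + 28 = 14 November 2010; 13 November 2010 falls inside that range.
(2) due by 9 December 2010 + 20 days = 29 December 2010; done 26 December 2010 — timely.
(3) the permitted window runs from 26 December 2010 + 23 = 18 January 2011 to 26 December 2010 + 33 = 28 January 2011; done 26 January 2011, which is between those dates.
(4) permitted from 1 February 2011 + 21 days = 22 February 2011 onward; done 27 February 2011 — permitted.
(5) due by 27 February 2011 + 65 days = 3 May 2011; completed 2 May 2011, before the deadline.
(6) permitted from 13 May 2011 + 39 days = 21 June 2011 onward; done 22 June 2011, after the minimum wait.
(7) permitted from 3 July 2011 + 39 days = 11 August 2011 onward; done 13 August 2011, after the minimum wait.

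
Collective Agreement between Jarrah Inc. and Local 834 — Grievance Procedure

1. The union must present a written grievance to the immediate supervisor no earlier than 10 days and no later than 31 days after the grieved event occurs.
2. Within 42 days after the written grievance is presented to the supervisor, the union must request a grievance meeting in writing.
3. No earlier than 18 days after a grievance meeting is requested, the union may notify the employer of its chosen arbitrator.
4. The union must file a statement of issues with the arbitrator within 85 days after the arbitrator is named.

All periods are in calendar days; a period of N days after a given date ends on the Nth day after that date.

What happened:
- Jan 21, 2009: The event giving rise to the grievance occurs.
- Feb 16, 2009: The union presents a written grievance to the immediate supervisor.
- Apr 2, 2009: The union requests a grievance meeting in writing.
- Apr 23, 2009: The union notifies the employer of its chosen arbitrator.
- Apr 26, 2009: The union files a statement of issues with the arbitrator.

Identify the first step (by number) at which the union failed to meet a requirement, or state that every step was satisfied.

Step 2

(1) the permitted window runs from Jan 21, 2009 + 10 = Jan 31, 2009 to Jan 21, 2009 + 31 = Feb 21, 2009; done Feb 16, 2009, which is between those dates.
(2) due by Feb 16, 2009 + 42 days = Mar 30, 2009; not done until Apr 2, 2009, 3 days after the deadline.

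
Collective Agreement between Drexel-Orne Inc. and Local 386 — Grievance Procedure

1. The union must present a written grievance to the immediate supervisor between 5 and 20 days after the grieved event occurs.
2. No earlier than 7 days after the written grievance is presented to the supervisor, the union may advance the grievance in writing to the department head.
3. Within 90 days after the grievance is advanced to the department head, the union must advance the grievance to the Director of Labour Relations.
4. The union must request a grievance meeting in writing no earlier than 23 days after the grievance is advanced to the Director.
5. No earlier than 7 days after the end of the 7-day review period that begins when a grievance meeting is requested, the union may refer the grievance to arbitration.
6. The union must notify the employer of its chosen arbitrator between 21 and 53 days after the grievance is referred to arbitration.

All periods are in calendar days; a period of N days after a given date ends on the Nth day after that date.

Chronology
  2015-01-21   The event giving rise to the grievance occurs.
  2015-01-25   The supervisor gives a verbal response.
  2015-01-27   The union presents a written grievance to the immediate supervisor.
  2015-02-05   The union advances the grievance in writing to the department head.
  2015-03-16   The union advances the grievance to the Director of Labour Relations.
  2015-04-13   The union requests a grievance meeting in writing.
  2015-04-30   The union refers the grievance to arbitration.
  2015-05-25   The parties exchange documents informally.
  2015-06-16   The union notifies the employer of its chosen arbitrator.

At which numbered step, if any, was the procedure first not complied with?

None — every step was satisfied

Step 1: the window is 5–20 days after 2015-01-21 (when the grieved event occurs), so 2015-01-26 through 2015-02-10; done 2015-01-27, which is between those dates.
Step 2: the earliest permitted date is 7 days after 2015-01-27 (when the written grievance is presented to the supervisor), i.e. 2015-02-03; done 2015-02-05, after the minimum wait.
Step 3: 90 days after 2015-02-05 (when the grievance is advanced to the department head) is 2015-05-06; done 2015-03-16 — timely.
Step 4: the earliest permitted date is 23 days after 2015-03-16 (when the grievance is advanced to the Director), i.e. 2015-04-08; done 2015-04-13 — permitted.
Step 5: the earliest permitted date is 7 days after 2015-04-20 (end of the 7-day review period, which began when a grievance meeting is requested on 2015-04-13), i.e. 2015-04-27; done 2015-04-30, after the minimum wait.
Step 6: the window is 21–53 days after 2015-04-30 (when the grievance is referred to arbitration), so 2015-05-21 through 2015-06-22; 2015-06-16 falls inside that range.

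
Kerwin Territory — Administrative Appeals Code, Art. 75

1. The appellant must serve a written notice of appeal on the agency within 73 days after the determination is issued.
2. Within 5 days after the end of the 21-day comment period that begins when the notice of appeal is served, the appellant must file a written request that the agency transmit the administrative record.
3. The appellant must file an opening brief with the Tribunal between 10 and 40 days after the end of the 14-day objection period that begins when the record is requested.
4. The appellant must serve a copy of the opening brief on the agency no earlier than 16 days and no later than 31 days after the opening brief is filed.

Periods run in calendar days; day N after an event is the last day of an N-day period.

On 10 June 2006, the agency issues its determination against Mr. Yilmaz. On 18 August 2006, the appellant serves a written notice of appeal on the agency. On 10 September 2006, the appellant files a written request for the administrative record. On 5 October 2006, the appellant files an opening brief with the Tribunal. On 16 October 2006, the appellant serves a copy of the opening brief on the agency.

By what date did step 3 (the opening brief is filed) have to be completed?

3 November 2006

The record is requested on 10 September 2006; the 14-day objection period therefore ends 24 September 2006, and step 3 runs from that date. The window is 10–40 days after 24 September 2006; it closes on 3 November 2006.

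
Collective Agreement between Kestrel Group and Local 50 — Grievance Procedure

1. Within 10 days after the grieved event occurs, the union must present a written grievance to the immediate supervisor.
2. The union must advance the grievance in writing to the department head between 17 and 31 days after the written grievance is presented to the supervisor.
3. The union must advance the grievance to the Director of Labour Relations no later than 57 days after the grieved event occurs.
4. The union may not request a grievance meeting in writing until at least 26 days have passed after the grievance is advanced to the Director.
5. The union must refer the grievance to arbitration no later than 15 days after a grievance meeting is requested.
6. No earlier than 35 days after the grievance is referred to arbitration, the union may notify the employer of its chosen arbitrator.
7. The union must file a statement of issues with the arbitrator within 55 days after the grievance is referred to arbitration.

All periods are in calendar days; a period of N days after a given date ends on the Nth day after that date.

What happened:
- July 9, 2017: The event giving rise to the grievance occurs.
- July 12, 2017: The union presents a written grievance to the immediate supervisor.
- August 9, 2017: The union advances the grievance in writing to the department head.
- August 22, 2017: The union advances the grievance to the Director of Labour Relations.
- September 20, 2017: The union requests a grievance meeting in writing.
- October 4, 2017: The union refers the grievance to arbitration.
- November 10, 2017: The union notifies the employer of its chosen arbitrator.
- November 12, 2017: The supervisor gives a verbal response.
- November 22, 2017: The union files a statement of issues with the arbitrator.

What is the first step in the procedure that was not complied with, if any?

Step 1 — counting 10 days from July 9, 2017 (when the grieved event occurs) gives a deadline of July 19, 2017; completed July 12, 2017, before the deadline.
Step 2 — 17 and 31 days from July 12, 2017 (when the written grievance is presented to the supervisor) are July 29, 2017 and August 12, 2017 respectively; done August 9, 2017 — within the window.
Step 3 — counting 57 days from July 9, 2017 (when the grieved event occurs) gives a deadline of September 4, 2017; August 22, 2017 is within that limit.
Step 4 — must wait 26 days from August 22, 2017 (when the grievance is advanced to the Director), so not before September 17, 2017; done September 20, 2017 — permitted.
Step 5 — counting 15 days from September 20, 2017 (when a grievance meeting is requested) gives a deadline of October 5, 2017; October 4, 2017 is within that limit.
Step 6 — must wait 35 days from October 4, 2017 (when the grievance is referred to arbitration), so not before November 8, 2017; done November 10, 2017, after the minimum wait.
Step 7 — counting 55 days from October 4, 2017 (when the grievance is referred to arbitration) gives a deadline of November 28, 2017; November 22, 2017 is within that limit.

None — every step was satisfied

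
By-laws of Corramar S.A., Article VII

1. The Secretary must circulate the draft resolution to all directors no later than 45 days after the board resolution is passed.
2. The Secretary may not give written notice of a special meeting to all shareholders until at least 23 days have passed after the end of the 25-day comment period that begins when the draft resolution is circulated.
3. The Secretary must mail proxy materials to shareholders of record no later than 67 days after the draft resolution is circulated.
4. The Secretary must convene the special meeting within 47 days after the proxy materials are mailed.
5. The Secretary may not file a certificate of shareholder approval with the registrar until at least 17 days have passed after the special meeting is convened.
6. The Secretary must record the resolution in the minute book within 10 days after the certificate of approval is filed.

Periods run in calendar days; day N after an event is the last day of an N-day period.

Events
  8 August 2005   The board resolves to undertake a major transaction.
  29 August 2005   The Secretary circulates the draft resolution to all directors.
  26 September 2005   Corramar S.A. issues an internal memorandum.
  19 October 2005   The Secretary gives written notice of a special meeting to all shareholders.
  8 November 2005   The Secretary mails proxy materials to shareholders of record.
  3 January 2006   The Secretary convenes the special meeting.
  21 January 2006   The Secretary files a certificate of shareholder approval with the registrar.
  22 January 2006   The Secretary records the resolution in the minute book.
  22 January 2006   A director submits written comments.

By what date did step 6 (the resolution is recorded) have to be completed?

Step 6 runs from 21 January 2006, when the certificate of approval is filed. 10 days after 21 January 2006 is 31 January 2006.

31 January 2006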